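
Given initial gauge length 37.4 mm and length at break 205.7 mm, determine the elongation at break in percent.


Elongation = (Lf - L0) / L0 * 100
= (205.7 - 37.4) / 37.4 * 100
= 168.3 / 37.4 * 100
= 450.0%

450.0%


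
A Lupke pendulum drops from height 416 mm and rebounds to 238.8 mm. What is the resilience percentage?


Resilience = h_rebound / h_drop * 100
= 238.8 / 416 * 100
= 57.4%

57.4%


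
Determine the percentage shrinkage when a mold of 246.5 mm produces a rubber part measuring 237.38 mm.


Shrinkage = (mold - part) / mold * 100
= (246.5 - 237.38) / 246.5 * 100
= 9.12 / 246.5 * 100
= 3.7%

3.7%


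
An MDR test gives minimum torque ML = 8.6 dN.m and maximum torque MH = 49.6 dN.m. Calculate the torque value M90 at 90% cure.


M90 = ML + 0.9 * (MH - ML)
M90 = 8.6 + 0.9 * (49.6 - 8.6)
M90 = 8.6 + 0.9 * 41.0
M90 = 45.5 dN.m

45.5 dN.m


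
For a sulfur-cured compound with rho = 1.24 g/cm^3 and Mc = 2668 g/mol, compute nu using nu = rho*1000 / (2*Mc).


nu = rho * 1000 / (2 * Mc)
nu = 1.24 * 1000 / (2 * 2668)
nu = 1240.0 / 5336
nu = 0.2324 mol/L

0.2324 mol/L


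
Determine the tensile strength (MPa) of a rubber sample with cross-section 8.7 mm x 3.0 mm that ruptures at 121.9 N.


Area = width * thickness = 8.7 * 3.0 = 26.1 mm^2
TS = force / area = 121.9 / 26.1 = 4.67 MPa

4.67 MPa


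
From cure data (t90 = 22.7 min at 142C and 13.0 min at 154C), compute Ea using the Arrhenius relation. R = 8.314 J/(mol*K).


T1 = 415.15 K, T2 = 427.15 K
1/T1 - 1/T2 = 6.7670e-05
ln(t1/t2) = ln(22.7/13.0) = 0.5574
Ea = 8.314 * 0.5574 / 6.7670e-05 = 68484.6626 J/mol
Ea = 68.48 kJ/mol

68.48 kJ/mol


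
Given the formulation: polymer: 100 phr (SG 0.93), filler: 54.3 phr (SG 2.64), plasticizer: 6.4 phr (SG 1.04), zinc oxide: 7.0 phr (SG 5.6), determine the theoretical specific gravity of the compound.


Sum of weights = 167.7
Volume contributions:
  polymer: 100/0.93 = 107.5269
  filler: 54.3/2.64 = 20.5682
  plasticizer: 6.4/1.04 = 6.1538
  zinc oxide: 7.0/5.6 = 1.2500
Sum of volumes = 135.4989
SG = 167.7 / 135.4989 = 1.238

SG = 1.238


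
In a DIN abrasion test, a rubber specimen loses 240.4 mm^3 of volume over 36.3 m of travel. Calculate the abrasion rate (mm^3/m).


Rate = volume_loss / distance
= 240.4 / 36.3
= 6.623 mm^3/m

6.623 mm^3/m


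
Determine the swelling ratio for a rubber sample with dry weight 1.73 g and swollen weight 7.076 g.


Q = W_swollen / W_dry
Q = 7.076 / 1.73
Q = 4.09

Q = 4.09


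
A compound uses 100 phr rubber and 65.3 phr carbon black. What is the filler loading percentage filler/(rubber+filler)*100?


Filler % = filler / (rubber + filler) * 100
= 65.3 / (100 + 65.3) * 100
= 65.3 / 165.3 * 100
= 39.5%

39.5%


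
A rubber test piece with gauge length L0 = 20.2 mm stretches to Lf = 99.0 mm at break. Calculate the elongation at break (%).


Elongation = (Lf - L0) / L0 * 100
= (99.0 - 20.2) / 20.2 * 100
= 78.8 / 20.2 * 100
= 390.1%

390.1%


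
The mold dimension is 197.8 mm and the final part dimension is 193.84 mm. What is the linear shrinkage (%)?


Shrinkage = (mold - part) / mold * 100
= (197.8 - 193.84) / 197.8 * 100
= 3.96 / 197.8 * 100
= 2.0%

2.0%


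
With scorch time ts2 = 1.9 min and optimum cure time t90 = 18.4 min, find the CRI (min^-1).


CRI = 100 / (t90 - ts2)
= 100 / (18.4 - 1.9)
= 100 / 16.5
= 6.06 min^-1

6.06 min^-1


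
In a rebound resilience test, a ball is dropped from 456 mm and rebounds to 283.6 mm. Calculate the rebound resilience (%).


Resilience = h_rebound / h_drop * 100
= 283.6 / 456 * 100
= 62.2%

62.2%


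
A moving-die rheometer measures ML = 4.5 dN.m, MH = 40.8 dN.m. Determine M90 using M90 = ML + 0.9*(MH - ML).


M90 = ML + 0.9 * (MH - ML)
M90 = 4.5 + 0.9 * (40.8 - 4.5)
M90 = 4.5 + 0.9 * 36.3
M90 = 37.17 dN.m

37.17 dN.m


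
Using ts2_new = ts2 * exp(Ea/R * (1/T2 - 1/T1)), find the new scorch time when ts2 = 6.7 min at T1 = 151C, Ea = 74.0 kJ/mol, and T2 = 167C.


Convert temperatures: T1 = 151 + 273.15 = 424.15 K, T2 = 167 + 273.15 = 440.15 K
ts2_new = 6.7 * exp(74000 / 8.314 * (1/440.15 - 1/424.15))
1/T2 - 1/T1 = -8.5704e-05
ts2_new = 3.12 min

3.12 min


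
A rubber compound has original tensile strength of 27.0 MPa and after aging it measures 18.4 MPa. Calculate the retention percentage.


Retention = aged / original * 100
= 18.4 / 27.0 * 100
= 68.1%

68.1%


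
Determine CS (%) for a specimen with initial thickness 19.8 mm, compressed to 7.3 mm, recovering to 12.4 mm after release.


CS = (t0 - recovered) / (t0 - ts) * 100
= (19.8 - 12.4) / (19.8 - 7.3) * 100
= 7.4 / 12.5 * 100
= 59.2%

59.2%


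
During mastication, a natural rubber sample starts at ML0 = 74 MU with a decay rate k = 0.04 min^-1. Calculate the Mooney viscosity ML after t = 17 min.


ML = ML0 * exp(-k * t)
ML = 74 * exp(-0.04 * 17)
ML = 74 * 0.5066
ML = 37.49 MU

37.49 MU


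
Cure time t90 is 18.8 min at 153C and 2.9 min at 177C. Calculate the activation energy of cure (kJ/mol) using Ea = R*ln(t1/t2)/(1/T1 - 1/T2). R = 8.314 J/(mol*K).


T1 = 426.15 K, T2 = 450.15 K
1/T1 - 1/T2 = 1.2511e-04
ln(t1/t2) = ln(18.8/2.9) = 1.8691
Ea = 8.314 * 1.8691 / 1.2511e-04 = 124211.4931 J/mol
Ea = 124.21 kJ/mol

124.21 kJ/mol


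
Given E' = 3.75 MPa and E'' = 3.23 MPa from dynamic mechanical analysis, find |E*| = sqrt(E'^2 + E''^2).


|E*| = sqrt(E'^2 + E''^2)
= sqrt(3.75^2 + 3.23^2)
= sqrt(14.0625 + 10.4329)
= 4.949 MPa

4.949 MPa


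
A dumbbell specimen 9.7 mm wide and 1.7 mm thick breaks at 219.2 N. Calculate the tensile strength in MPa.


Area = width * thickness = 9.7 * 1.7 = 16.49 mm^2
TS = force / area = 219.2 / 16.49 = 13.29 MPa

13.29 MPa


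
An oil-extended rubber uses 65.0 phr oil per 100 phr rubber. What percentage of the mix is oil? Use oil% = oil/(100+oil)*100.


Oil % = oil / (100 + oil) * 100
= 65.0 / (100 + 65.0) * 100
= 65.0 / 165.0 * 100
= 39.39%

39.39%


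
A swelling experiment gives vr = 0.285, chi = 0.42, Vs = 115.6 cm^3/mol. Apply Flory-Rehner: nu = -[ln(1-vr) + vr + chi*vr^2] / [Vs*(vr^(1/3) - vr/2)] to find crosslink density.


ln(1 - vr) = ln(1 - 0.285) = -0.3355
Numerator = -((-0.3355) + 0.285 + 0.42 * 0.285^2) = 0.0164
Denominator = 115.6 * (0.285^(1/3) - 0.285/2) = 59.6016
nu = 0.0164 / 59.6016 = 2.7446e-04 mol/cm^3

2.7446e-04 mol/cm^3


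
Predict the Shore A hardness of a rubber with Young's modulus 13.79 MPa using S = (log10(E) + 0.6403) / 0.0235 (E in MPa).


log10(E) = 0.0235*S - 0.6403  =>  S = (log10(E) + 0.6403) / 0.0235
log10(13.79) = 1.139564
S = (1.139564 + 0.6403) / 0.0235 = 1.779864 / 0.0235
S = 75.7

Shore A = 75.7


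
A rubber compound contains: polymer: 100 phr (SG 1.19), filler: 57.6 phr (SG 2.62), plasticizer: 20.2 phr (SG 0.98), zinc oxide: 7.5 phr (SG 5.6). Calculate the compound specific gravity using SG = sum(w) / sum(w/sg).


Sum of weights = 185.3
Volume contributions:
  polymer: 100/1.19 = 84.0336
  filler: 57.6/2.62 = 21.9847
  plasticizer: 20.2/0.98 = 20.6122
  zinc oxide: 7.5/5.6 = 1.3393
Sum of volumes = 127.9699
SG = 185.3 / 127.9699 = 1.448

SG = 1.448


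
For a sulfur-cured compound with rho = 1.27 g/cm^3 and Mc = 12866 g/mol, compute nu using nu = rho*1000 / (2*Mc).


nu = rho * 1000 / (2 * Mc)
nu = 1.27 * 1000 / (2 * 12866)
nu = 1270.0 / 25732
nu = 0.0494 mol/L

0.0494 mol/L


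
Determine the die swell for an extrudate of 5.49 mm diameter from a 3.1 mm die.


Die swell ratio = D_extrudate / D_die
= 5.49 / 3.1
= 1.771

Die swell = 1.771


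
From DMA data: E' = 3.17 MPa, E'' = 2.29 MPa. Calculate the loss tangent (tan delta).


tan delta = E'' / E'
= 2.29 / 3.17
= 0.7224

tan delta = 0.7224


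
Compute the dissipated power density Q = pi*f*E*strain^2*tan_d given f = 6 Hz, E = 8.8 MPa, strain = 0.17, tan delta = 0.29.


Q = pi * f * E * strain^2 * tan_d
= pi * 6 * 8.8 * 0.17^2 * 0.29
= pi * 6 * 8.8 * 0.0289 * 0.29
= 1.3902

Q = 1.3902


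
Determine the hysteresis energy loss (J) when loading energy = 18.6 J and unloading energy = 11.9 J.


Hysteresis loss = loading - unloading
= 18.6 - 11.9
= 6.7 J

6.7 J


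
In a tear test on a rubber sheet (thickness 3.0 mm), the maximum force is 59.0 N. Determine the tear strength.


Tear strength = force / thickness
= 59.0 / 3.0
= 19.67 N/mm

19.67 N/mm


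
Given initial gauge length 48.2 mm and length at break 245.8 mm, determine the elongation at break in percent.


Elongation = (Lf - L0) / L0 * 100
= (245.8 - 48.2) / 48.2 * 100
= 197.6 / 48.2 * 100
= 410.0%

410.0%


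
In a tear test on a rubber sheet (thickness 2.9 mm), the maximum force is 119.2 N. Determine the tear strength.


Tear strength = force / thickness
= 119.2 / 2.9
= 41.1 N/mm

41.1 N/mm


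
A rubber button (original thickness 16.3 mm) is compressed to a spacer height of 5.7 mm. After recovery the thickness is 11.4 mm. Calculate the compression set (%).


CS = (t0 - recovered) / (t0 - ts) * 100
= (16.3 - 11.4) / (16.3 - 5.7) * 100
= 4.9 / 10.6 * 100
= 46.2%

46.2%


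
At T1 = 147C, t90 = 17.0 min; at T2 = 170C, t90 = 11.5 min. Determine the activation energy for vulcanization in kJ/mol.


T1 = 420.15 K, T2 = 443.15 K
1/T1 - 1/T2 = 1.2353e-04
ln(t1/t2) = ln(17.0/11.5) = 0.3909
Ea = 8.314 * 0.3909 / 1.2353e-04 = 26306.6498 J/mol
Ea = 26.31 kJ/mol

26.31 kJ/mol


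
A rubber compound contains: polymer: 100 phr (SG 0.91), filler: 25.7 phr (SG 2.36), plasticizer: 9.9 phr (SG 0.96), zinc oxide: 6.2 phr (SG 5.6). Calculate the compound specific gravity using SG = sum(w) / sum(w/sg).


Sum of weights = 141.8
Volume contributions:
  polymer: 100/0.91 = 109.8901
  filler: 25.7/2.36 = 10.8898
  plasticizer: 9.9/0.96 = 10.3125
  zinc oxide: 6.2/5.6 = 1.1071
Sum of volumes = 132.1996
SG = 141.8 / 132.1996 = 1.073

SG = 1.073


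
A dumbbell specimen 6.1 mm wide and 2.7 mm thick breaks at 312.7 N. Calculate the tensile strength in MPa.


Area = width * thickness = 6.1 * 2.7 = 16.47 mm^2
TS = force / area = 312.7 / 16.47 = 18.99 MPa

18.99 MPa


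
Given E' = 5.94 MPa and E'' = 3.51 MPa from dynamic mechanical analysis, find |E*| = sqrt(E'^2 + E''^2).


|E*| = sqrt(E'^2 + E''^2)
= sqrt(5.94^2 + 3.51^2)
= sqrt(35.2836 + 12.3201)
= 6.9 MPa

6.9 MPa


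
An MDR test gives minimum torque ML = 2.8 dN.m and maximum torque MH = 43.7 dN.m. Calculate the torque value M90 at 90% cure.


M90 = ML + 0.9 * (MH - ML)
M90 = 2.8 + 0.9 * (43.7 - 2.8)
M90 = 2.8 + 0.9 * 40.9
M90 = 39.61 dN.m

39.61 dN.m


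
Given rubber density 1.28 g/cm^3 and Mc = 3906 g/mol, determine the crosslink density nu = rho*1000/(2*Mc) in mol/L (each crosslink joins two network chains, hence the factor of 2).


nu = rho * 1000 / (2 * Mc)
nu = 1.28 * 1000 / (2 * 3906)
nu = 1280.0 / 7812
nu = 0.1639 mol/L

0.1639 mol/L


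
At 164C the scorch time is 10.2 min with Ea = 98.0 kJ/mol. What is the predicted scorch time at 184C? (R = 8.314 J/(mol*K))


Convert temperatures: T1 = 164 + 273.15 = 437.15 K, T2 = 184 + 273.15 = 457.15 K
ts2_new = 10.2 * exp(98000 / 8.314 * (1/457.15 - 1/437.15))
1/T2 - 1/T1 = -1.0008e-04
ts2_new = 3.14 min

3.14 min


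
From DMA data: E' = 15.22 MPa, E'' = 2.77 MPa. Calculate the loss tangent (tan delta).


tan delta = E'' / E'
= 2.77 / 15.22
= 0.182

tan delta = 0.182


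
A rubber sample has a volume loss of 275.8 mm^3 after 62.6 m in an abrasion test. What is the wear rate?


Rate = volume_loss / distance
= 275.8 / 62.6
= 4.406 mm^3/m

4.406 mm^3/m


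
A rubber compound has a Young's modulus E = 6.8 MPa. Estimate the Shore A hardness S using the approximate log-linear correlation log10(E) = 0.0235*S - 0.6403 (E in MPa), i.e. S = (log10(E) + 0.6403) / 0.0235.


log10(E) = 0.0235*S - 0.6403  =>  S = (log10(E) + 0.6403) / 0.0235
log10(6.8) = 0.832509
S = (0.832509 + 0.6403) / 0.0235 = 1.472809 / 0.0235
S = 62.7

Shore A = 62.7


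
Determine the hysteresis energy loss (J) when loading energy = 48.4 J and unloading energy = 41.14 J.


Hysteresis loss = loading - unloading
= 48.4 - 41.14
= 7.26 J

7.26 J


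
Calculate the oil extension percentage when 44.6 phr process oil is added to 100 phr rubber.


Oil % = oil / (100 + oil) * 100
= 44.6 / (100 + 44.6) * 100
= 44.6 / 144.6 * 100
= 30.84%

30.84%


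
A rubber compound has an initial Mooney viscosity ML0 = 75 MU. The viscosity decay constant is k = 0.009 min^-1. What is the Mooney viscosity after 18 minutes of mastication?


ML = ML0 * exp(-k * t)
ML = 75 * exp(-0.009 * 18)
ML = 75 * 0.8504
ML = 63.78 MU

63.78 MU


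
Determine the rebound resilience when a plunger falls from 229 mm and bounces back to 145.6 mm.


Resilience = h_rebound / h_drop * 100
= 145.6 / 229 * 100
= 63.6%

63.6%


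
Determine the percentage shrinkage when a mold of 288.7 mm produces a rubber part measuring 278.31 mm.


Shrinkage = (mold - part) / mold * 100
= (288.7 - 278.31) / 288.7 * 100
= 10.39 / 288.7 * 100
= 3.6%

3.6%


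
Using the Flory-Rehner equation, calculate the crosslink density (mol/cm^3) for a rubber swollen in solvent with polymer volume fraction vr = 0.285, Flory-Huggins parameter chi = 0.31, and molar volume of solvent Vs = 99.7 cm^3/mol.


ln(1 - vr) = ln(1 - 0.285) = -0.3355
Numerator = -((-0.3355) + 0.285 + 0.31 * 0.285^2) = 0.0253
Denominator = 99.7 * (0.285^(1/3) - 0.285/2) = 51.4038
nu = 0.0253 / 51.4038 = 4.9205e-04 mol/cm^3

4.9205e-04 mol/cm^3


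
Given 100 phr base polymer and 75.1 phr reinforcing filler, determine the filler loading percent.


Filler % = filler / (rubber + filler) * 100
= 75.1 / (100 + 75.1) * 100
= 75.1 / 175.1 * 100
= 42.89%

42.89%


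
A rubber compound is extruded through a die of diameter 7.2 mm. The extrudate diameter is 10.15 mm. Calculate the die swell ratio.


Die swell ratio = D_extrudate / D_die
= 10.15 / 7.2
= 1.41

Die swell = 1.41


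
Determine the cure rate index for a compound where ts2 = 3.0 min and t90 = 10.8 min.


CRI = 100 / (t90 - ts2)
= 100 / (10.8 - 3.0)
= 100 / 7.8
= 12.82 min^-1

12.82 min^-1


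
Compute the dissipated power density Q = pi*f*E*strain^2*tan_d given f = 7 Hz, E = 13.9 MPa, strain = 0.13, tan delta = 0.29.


Q = pi * f * E * strain^2 * tan_d
= pi * 7 * 13.9 * 0.13^2 * 0.29
= pi * 7 * 13.9 * 0.0169 * 0.29
= 1.4981

Q = 1.4981


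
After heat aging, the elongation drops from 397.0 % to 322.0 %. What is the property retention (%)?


Retention = aged / original * 100
= 322.0 / 397.0 * 100
= 81.1%

81.1%


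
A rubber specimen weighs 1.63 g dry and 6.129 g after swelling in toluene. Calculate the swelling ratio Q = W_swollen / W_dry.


Q = W_swollen / W_dry
Q = 6.129 / 1.63
Q = 3.76

Q = 3.76


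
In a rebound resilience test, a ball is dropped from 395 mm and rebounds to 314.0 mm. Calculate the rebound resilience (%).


Resilience = h_rebound / h_drop * 100
= 314.0 / 395 * 100
= 79.5%

79.5%


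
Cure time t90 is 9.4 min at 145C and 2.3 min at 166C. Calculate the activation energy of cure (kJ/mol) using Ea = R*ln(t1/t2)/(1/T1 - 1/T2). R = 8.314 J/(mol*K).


T1 = 418.15 K, T2 = 439.15 K
1/T1 - 1/T2 = 1.1436e-04
ln(t1/t2) = ln(9.4/2.3) = 1.4078
Ea = 8.314 * 1.4078 / 1.1436e-04 = 102347.4082 J/mol
Ea = 102.35 kJ/mol

102.35 kJ/mol


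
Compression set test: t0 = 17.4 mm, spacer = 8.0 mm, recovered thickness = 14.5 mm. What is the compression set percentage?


CS = (t0 - recovered) / (t0 - ts) * 100
= (17.4 - 14.5) / (17.4 - 8.0) * 100
= 2.9 / 9.4 * 100
= 30.9%

30.9%


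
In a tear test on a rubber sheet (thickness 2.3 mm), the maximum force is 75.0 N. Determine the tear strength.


Tear strength = force / thickness
= 75.0 / 2.3
= 32.61 N/mm

32.61 N/mm


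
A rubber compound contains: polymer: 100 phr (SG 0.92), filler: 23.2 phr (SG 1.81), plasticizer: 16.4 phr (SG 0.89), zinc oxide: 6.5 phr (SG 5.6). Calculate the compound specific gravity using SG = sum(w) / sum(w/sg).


Sum of weights = 146.1
Volume contributions:
  polymer: 100/0.92 = 108.6957
  filler: 23.2/1.81 = 12.8177
  plasticizer: 16.4/0.89 = 18.4270
  zinc oxide: 6.5/5.6 = 1.1607
Sum of volumes = 141.1010
SG = 146.1 / 141.1010 = 1.035

SG = 1.035


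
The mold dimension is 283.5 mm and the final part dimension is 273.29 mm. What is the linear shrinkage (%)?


Shrinkage = (mold - part) / mold * 100
= (283.5 - 273.29) / 283.5 * 100
= 10.21 / 283.5 * 100
= 3.6%

3.6%


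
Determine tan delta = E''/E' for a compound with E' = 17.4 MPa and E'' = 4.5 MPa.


tan delta = E'' / E'
= 4.5 / 17.4
= 0.2586

tan delta = 0.2586


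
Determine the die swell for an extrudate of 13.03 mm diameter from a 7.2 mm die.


Die swell ratio = D_extrudate / D_die
= 13.03 / 7.2
= 1.81

Die swell = 1.81


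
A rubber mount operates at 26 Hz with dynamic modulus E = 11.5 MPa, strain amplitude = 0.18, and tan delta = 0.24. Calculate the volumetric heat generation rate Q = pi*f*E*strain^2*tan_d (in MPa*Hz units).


Q = pi * f * E * strain^2 * tan_d
= pi * 26 * 11.5 * 0.18^2 * 0.24
= pi * 26 * 11.5 * 0.0324 * 0.24
= 7.3043

Q = 7.3043


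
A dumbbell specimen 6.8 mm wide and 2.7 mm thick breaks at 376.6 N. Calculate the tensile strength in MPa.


Area = width * thickness = 6.8 * 2.7 = 18.36 mm^2
TS = force / area = 376.6 / 18.36 = 20.51 MPa

20.51 MPa


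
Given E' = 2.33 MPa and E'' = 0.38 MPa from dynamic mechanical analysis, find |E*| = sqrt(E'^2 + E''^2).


|E*| = sqrt(E'^2 + E''^2)
= sqrt(2.33^2 + 0.38^2)
= sqrt(5.4289 + 0.1444)
= 2.361 MPa

2.361 MPa


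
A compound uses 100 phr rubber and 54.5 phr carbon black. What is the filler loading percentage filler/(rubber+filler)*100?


Filler % = filler / (rubber + filler) * 100
= 54.5 / (100 + 54.5) * 100
= 54.5 / 154.5 * 100
= 35.28%

35.28%


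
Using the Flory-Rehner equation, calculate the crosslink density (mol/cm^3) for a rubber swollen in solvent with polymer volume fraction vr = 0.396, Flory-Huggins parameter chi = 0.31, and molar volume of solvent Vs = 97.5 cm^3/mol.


ln(1 - vr) = ln(1 - 0.396) = -0.5042
Numerator = -((-0.5042) + 0.396 + 0.31 * 0.396^2) = 0.0596
Denominator = 97.5 * (0.396^(1/3) - 0.396/2) = 52.2933
nu = 0.0596 / 52.2933 = 0.0011 mol/cm^3

0.0011 mol/cm^3


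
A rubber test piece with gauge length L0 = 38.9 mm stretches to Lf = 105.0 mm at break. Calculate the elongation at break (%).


Elongation = (Lf - L0) / L0 * 100
= (105.0 - 38.9) / 38.9 * 100
= 66.1 / 38.9 * 100
= 169.9%

169.9%


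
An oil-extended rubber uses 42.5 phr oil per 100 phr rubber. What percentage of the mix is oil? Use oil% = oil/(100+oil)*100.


Oil % = oil / (100 + oil) * 100
= 42.5 / (100 + 42.5) * 100
= 42.5 / 142.5 * 100
= 29.82%

29.82%


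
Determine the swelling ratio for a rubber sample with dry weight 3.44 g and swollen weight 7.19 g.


Q = W_swollen / W_dry
Q = 7.19 / 3.44
Q = 2.09

Q = 2.09


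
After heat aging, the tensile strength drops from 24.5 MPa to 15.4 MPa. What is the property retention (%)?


Retention = aged / original * 100
= 15.4 / 24.5 * 100
= 62.9%

62.9%


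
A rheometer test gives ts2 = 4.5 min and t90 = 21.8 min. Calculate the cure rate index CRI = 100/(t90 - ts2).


CRI = 100 / (t90 - ts2)
= 100 / (21.8 - 4.5)
= 100 / 17.3
= 5.78 min^-1

5.78 min^-1


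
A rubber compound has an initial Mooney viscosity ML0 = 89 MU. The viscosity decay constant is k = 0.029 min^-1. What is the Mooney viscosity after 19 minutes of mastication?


ML = ML0 * exp(-k * t)
ML = 89 * exp(-0.029 * 19)
ML = 89 * 0.5764
ML = 51.3 MU

51.3 MU


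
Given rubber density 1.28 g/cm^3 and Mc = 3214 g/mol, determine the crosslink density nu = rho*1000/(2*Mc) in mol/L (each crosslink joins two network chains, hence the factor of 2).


nu = rho * 1000 / (2 * Mc)
nu = 1.28 * 1000 / (2 * 3214)
nu = 1280.0 / 6428
nu = 0.1991 mol/L

0.1991 mol/L


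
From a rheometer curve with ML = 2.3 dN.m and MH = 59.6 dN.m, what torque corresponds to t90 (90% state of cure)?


M90 = ML + 0.9 * (MH - ML)
M90 = 2.3 + 0.9 * (59.6 - 2.3)
M90 = 2.3 + 0.9 * 57.3
M90 = 53.87 dN.m

53.87 dN.m


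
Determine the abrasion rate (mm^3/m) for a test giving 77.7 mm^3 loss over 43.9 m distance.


Rate = volume_loss / distance
= 77.7 / 43.9
= 1.77 mm^3/m

1.77 mm^3/m


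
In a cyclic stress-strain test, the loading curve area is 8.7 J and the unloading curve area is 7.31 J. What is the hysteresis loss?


Hysteresis loss = loading - unloading
= 8.7 - 7.31
= 1.39 J

1.39 J


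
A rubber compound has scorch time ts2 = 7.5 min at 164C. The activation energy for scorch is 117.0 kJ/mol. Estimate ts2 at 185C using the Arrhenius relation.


Convert temperatures: T1 = 164 + 273.15 = 437.15 K, T2 = 185 + 273.15 = 458.15 K
ts2_new = 7.5 * exp(117000 / 8.314 * (1/458.15 - 1/437.15))
1/T2 - 1/T1 = -1.0485e-04
ts2_new = 1.71 min

1.71 min


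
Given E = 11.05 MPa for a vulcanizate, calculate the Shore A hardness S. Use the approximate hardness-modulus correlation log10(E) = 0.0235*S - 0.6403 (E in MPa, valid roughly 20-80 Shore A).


log10(E) = 0.0235*S - 0.6403  =>  S = (log10(E) + 0.6403) / 0.0235
log10(11.05) = 1.043362
S = (1.043362 + 0.6403) / 0.0235 = 1.683662 / 0.0235
S = 71.6

Shore A = 71.6


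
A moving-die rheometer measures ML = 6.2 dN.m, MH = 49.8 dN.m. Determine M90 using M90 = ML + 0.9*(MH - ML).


M90 = ML + 0.9 * (MH - ML)
M90 = 6.2 + 0.9 * (49.8 - 6.2)
M90 = 6.2 + 0.9 * 43.6
M90 = 45.44 dN.m

45.44 dN.m


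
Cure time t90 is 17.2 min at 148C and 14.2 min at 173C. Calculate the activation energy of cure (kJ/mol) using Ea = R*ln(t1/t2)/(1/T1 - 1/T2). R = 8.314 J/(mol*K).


T1 = 421.15 K, T2 = 446.15 K
1/T1 - 1/T2 = 1.3305e-04
ln(t1/t2) = ln(17.2/14.2) = 0.1917
Ea = 8.314 * 0.1917 / 1.3305e-04 = 11976.6679 J/mol
Ea = 11.98 kJ/mol

11.98 kJ/mol


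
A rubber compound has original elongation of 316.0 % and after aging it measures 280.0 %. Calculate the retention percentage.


Retention = aged / original * 100
= 280.0 / 316.0 * 100
= 88.6%

88.6%


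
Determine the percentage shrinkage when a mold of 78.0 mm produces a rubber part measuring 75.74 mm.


Shrinkage = (mold - part) / mold * 100
= (78.0 - 75.74) / 78.0 * 100
= 2.26 / 78.0 * 100
= 2.9%

2.9%


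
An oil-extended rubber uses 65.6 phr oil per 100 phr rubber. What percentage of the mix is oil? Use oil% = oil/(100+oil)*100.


Oil % = oil / (100 + oil) * 100
= 65.6 / (100 + 65.6) * 100
= 65.6 / 165.6 * 100
= 39.61%

39.61%


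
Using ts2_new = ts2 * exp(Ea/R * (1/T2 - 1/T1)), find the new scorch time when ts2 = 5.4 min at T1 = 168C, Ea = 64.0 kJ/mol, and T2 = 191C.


Convert temperatures: T1 = 168 + 273.15 = 441.15 K, T2 = 191 + 273.15 = 464.15 K
ts2_new = 5.4 * exp(64000 / 8.314 * (1/464.15 - 1/441.15))
1/T2 - 1/T1 = -1.1233e-04
ts2_new = 2.27 min

2.27 min


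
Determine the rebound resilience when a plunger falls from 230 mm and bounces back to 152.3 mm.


Resilience = h_rebound / h_drop * 100
= 152.3 / 230 * 100
= 66.2%

66.2%


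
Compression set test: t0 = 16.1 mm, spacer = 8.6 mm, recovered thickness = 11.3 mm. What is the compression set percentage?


CS = (t0 - recovered) / (t0 - ts) * 100
= (16.1 - 11.3) / (16.1 - 8.6) * 100
= 4.8 / 7.5 * 100
= 64.0%

64.0%


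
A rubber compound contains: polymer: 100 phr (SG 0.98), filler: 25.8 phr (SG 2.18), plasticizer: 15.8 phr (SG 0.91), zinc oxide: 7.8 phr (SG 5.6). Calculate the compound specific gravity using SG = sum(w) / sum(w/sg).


Sum of weights = 149.4
Volume contributions:
  polymer: 100/0.98 = 102.0408
  filler: 25.8/2.18 = 11.8349
  plasticizer: 15.8/0.91 = 17.3626
  zinc oxide: 7.8/5.6 = 1.3929
Sum of volumes = 132.6312
SG = 149.4 / 132.6312 = 1.126

SG = 1.126


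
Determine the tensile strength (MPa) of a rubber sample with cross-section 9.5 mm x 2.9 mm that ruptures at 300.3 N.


Area = width * thickness = 9.5 * 2.9 = 27.55 mm^2
TS = force / area = 300.3 / 27.55 = 10.9 MPa

10.9 MPa


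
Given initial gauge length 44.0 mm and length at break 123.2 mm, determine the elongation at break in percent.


Elongation = (Lf - L0) / L0 * 100
= (123.2 - 44.0) / 44.0 * 100
= 79.2 / 44.0 * 100
= 180.0%

180.0%


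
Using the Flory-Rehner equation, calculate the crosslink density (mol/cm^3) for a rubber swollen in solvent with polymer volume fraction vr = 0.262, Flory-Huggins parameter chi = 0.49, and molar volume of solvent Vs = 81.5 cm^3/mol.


ln(1 - vr) = ln(1 - 0.262) = -0.3038
Numerator = -((-0.3038) + 0.262 + 0.49 * 0.262^2) = 0.0082
Denominator = 81.5 * (0.262^(1/3) - 0.262/2) = 41.4739
nu = 0.0082 / 41.4739 = 1.9713e-04 mol/cm^3

1.9713e-04 mol/cm^3


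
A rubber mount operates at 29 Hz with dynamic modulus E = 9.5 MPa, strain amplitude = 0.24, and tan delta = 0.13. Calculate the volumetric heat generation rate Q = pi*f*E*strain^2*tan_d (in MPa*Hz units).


Q = pi * f * E * strain^2 * tan_d
= pi * 29 * 9.5 * 0.24^2 * 0.13
= pi * 29 * 9.5 * 0.0576 * 0.13
= 6.4809

Q = 6.4809


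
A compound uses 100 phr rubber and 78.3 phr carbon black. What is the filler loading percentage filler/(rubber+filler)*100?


Filler % = filler / (rubber + filler) * 100
= 78.3 / (100 + 78.3) * 100
= 78.3 / 178.3 * 100
= 43.91%

43.91%


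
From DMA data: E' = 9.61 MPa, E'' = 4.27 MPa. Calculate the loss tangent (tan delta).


tan delta = E'' / E'
= 4.27 / 9.61
= 0.4443

tan delta = 0.4443


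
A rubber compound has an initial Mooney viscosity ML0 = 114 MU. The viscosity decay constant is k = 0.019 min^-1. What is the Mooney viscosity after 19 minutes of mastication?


ML = ML0 * exp(-k * t)
ML = 114 * exp(-0.019 * 19)
ML = 114 * 0.6970
ML = 79.46 MU

79.46 MU


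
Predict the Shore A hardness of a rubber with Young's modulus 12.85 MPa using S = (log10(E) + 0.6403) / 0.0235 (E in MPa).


log10(E) = 0.0235*S - 0.6403  =>  S = (log10(E) + 0.6403) / 0.0235
log10(12.85) = 1.108903
S = (1.108903 + 0.6403) / 0.0235 = 1.749203 / 0.0235
S = 74.4

Shore A = 74.4


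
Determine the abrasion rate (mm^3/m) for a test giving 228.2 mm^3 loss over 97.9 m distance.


Rate = volume_loss / distance
= 228.2 / 97.9
= 2.331 mm^3/m

2.331 mm^3/m


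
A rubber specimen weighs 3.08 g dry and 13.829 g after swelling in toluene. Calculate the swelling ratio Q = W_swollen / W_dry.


Q = W_swollen / W_dry
Q = 13.829 / 3.08
Q = 4.49

Q = 4.49


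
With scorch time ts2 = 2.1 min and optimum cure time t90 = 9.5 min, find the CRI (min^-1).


CRI = 100 / (t90 - ts2)
= 100 / (9.5 - 2.1)
= 100 / 7.4
= 13.51 min^-1

13.51 min^-1


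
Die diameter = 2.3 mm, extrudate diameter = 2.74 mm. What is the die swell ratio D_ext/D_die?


Die swell ratio = D_extrudate / D_die
= 2.74 / 2.3
= 1.191

Die swell = 1.191


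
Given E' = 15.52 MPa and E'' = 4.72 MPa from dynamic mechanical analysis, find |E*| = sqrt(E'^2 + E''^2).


|E*| = sqrt(E'^2 + E''^2)
= sqrt(15.52^2 + 4.72^2)
= sqrt(240.8704 + 22.2784)
= 16.222 MPa

16.222 MPa


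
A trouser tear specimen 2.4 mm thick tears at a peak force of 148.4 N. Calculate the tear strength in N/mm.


Tear strength = force / thickness
= 148.4 / 2.4
= 61.83 N/mm

61.83 N/mm


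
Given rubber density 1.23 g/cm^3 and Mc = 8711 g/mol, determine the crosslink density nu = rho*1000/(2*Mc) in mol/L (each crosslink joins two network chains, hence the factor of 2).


nu = rho * 1000 / (2 * Mc)
nu = 1.23 * 1000 / (2 * 8711)
nu = 1230.0 / 17422
nu = 0.0706 mol/L

0.0706 mol/L


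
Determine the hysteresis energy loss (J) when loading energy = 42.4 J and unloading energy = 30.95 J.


Hysteresis loss = loading - unloading
= 42.4 - 30.95
= 11.45 J

11.45 J


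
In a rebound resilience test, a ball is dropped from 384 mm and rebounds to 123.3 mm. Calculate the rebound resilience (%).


Resilience = h_rebound / h_drop * 100
= 123.3 / 384 * 100
= 32.1%

32.1%


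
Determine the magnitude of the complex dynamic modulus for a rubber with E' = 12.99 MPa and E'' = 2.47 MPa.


|E*| = sqrt(E'^2 + E''^2)
= sqrt(12.99^2 + 2.47^2)
= sqrt(168.7401 + 6.1009)
= 13.223 MPa

13.223 MPa


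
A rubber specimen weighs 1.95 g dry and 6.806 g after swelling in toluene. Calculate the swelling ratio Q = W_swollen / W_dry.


Q = W_swollen / W_dry
Q = 6.806 / 1.95
Q = 3.49

Q = 3.49


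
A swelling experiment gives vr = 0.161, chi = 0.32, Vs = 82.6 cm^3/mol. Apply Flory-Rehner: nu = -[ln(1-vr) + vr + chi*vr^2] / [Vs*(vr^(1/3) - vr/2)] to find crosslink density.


ln(1 - vr) = ln(1 - 0.161) = -0.1755
Numerator = -((-0.1755) + 0.161 + 0.32 * 0.161^2) = 0.0062
Denominator = 82.6 * (0.161^(1/3) - 0.161/2) = 38.2861
nu = 0.0062 / 38.2861 = 1.6324e-04 mol/cm^3

1.6324e-04 mol/cm^3


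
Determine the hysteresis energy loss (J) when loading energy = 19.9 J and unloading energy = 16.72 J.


Hysteresis loss = loading - unloading
= 19.9 - 16.72
= 3.18 J

3.18 J


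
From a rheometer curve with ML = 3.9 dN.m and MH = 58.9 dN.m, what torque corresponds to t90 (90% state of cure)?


M90 = ML + 0.9 * (MH - ML)
M90 = 3.9 + 0.9 * (58.9 - 3.9)
M90 = 3.9 + 0.9 * 55.0
M90 = 53.4 dN.m

53.4 dN.m


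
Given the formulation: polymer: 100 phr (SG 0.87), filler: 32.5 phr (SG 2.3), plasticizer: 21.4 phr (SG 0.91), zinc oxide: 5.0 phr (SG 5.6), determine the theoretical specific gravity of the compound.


Sum of weights = 158.9
Volume contributions:
  polymer: 100/0.87 = 114.9425
  filler: 32.5/2.3 = 14.1304
  plasticizer: 21.4/0.91 = 23.5165
  zinc oxide: 5.0/5.6 = 0.8929
Sum of volumes = 153.4823
SG = 158.9 / 153.4823 = 1.035

SG = 1.035


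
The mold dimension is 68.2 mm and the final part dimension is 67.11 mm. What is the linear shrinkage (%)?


Shrinkage = (mold - part) / mold * 100
= (68.2 - 67.11) / 68.2 * 100
= 1.09 / 68.2 * 100
= 1.6%

1.6%


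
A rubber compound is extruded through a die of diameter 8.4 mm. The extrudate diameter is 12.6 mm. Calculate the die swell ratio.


Die swell ratio = D_extrudate / D_die
= 12.6 / 8.4
= 1.5

Die swell = 1.5


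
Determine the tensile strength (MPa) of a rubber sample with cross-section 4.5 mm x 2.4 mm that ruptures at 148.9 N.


Area = width * thickness = 4.5 * 2.4 = 10.8 mm^2
TS = force / area = 148.9 / 10.8 = 13.79 MPa

13.79 MPa


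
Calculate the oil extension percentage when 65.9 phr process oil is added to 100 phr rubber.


Oil % = oil / (100 + oil) * 100
= 65.9 / (100 + 65.9) * 100
= 65.9 / 165.9 * 100
= 39.72%

39.72%


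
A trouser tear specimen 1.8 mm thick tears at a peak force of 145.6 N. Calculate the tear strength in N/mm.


Tear strength = force / thickness
= 145.6 / 1.8
= 80.89 N/mm

80.89 N/mm


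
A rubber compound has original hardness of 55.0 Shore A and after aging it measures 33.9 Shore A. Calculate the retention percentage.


Retention = aged / original * 100
= 33.9 / 55.0 * 100
= 61.6%

61.6%


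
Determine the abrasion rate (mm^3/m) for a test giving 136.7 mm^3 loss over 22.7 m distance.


Rate = volume_loss / distance
= 136.7 / 22.7
= 6.022 mm^3/m

6.022 mm^3/m


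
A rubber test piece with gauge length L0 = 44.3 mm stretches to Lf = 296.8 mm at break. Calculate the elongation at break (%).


Elongation = (Lf - L0) / L0 * 100
= (296.8 - 44.3) / 44.3 * 100
= 252.5 / 44.3 * 100
= 570.0%

570.0%


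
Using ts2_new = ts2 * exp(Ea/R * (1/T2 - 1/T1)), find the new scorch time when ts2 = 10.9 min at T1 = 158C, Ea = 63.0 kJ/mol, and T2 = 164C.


Convert temperatures: T1 = 158 + 273.15 = 431.15 K, T2 = 164 + 273.15 = 437.15 K
ts2_new = 10.9 * exp(63000 / 8.314 * (1/437.15 - 1/431.15))
1/T2 - 1/T1 = -3.1834e-05
ts2_new = 8.56 min

8.56 min


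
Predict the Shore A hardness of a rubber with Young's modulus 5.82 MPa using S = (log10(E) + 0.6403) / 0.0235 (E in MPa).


log10(E) = 0.0235*S - 0.6403  =>  S = (log10(E) + 0.6403) / 0.0235
log10(5.82) = 0.764923
S = (0.764923 + 0.6403) / 0.0235 = 1.405223 / 0.0235
S = 59.8

Shore A = 59.8


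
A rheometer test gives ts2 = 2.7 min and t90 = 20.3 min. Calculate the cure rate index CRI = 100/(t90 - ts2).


CRI = 100 / (t90 - ts2)
= 100 / (20.3 - 2.7)
= 100 / 17.6
= 5.68 min^-1

5.68 min^-1


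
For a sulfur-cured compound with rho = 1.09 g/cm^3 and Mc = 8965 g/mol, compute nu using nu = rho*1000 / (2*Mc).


nu = rho * 1000 / (2 * Mc)
nu = 1.09 * 1000 / (2 * 8965)
nu = 1090.0 / 17930
nu = 0.0608 mol/L

0.0608 mol/L


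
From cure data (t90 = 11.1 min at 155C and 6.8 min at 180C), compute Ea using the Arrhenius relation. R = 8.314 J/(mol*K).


T1 = 428.15 K, T2 = 453.15 K
1/T1 - 1/T2 = 1.2886e-04
ln(t1/t2) = ln(11.1/6.8) = 0.4900
Ea = 8.314 * 0.4900 / 1.2886e-04 = 31617.2405 J/mol
Ea = 31.62 kJ/mol

31.62 kJ/mol


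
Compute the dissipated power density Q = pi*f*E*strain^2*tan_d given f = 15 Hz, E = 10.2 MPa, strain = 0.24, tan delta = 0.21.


Q = pi * f * E * strain^2 * tan_d
= pi * 15 * 10.2 * 0.24^2 * 0.21
= pi * 15 * 10.2 * 0.0576 * 0.21
= 5.8141

Q = 5.8141


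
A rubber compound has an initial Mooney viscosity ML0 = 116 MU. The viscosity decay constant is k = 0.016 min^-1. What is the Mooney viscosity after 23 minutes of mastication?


ML = ML0 * exp(-k * t)
ML = 116 * exp(-0.016 * 23)
ML = 116 * 0.6921
ML = 80.29 MU

80.29 MU


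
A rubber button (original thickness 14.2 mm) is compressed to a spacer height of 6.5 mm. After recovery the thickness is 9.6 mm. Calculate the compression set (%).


CS = (t0 - recovered) / (t0 - ts) * 100
= (14.2 - 9.6) / (14.2 - 6.5) * 100
= 4.6 / 7.7 * 100
= 59.7%

59.7%


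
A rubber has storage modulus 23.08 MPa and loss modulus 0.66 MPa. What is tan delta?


tan delta = E'' / E'
= 0.66 / 23.08
= 0.0286

tan delta = 0.0286


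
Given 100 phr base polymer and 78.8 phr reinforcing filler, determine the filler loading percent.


Filler % = filler / (rubber + filler) * 100
= 78.8 / (100 + 78.8) * 100
= 78.8 / 178.8 * 100
= 44.07%

44.07%


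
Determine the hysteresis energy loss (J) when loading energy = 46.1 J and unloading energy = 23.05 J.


Hysteresis loss = loading - unloading
= 46.1 - 23.05
= 23.05 J

23.05 J


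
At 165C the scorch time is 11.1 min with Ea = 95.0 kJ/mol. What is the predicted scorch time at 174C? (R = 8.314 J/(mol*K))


Convert temperatures: T1 = 165 + 273.15 = 438.15 K, T2 = 174 + 273.15 = 447.15 K
ts2_new = 11.1 * exp(95000 / 8.314 * (1/447.15 - 1/438.15))
1/T2 - 1/T1 = -4.5937e-05
ts2_new = 6.57 min

6.57 min


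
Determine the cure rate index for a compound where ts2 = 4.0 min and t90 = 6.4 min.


CRI = 100 / (t90 - ts2)
= 100 / (6.4 - 4.0)
= 100 / 2.4
= 41.67 min^-1

41.67 min^-1


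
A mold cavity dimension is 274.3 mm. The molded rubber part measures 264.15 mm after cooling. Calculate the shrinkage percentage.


Shrinkage = (mold - part) / mold * 100
= (274.3 - 264.15) / 274.3 * 100
= 10.15 / 274.3 * 100
= 3.7%

3.7%


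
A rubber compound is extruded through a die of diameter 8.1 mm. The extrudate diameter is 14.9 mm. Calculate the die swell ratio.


Die swell ratio = D_extrudate / D_die
= 14.9 / 8.1
= 1.84

Die swell = 1.84


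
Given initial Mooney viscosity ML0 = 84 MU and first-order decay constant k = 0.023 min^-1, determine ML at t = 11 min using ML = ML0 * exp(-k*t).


ML = ML0 * exp(-k * t)
ML = 84 * exp(-0.023 * 11)
ML = 84 * 0.7765
ML = 65.22 MU

65.22 MU


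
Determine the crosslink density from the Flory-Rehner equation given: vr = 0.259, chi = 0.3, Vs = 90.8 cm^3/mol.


ln(1 - vr) = ln(1 - 0.259) = -0.2998
Numerator = -((-0.2998) + 0.259 + 0.3 * 0.259^2) = 0.0206
Denominator = 90.8 * (0.259^(1/3) - 0.259/2) = 46.1201
nu = 0.0206 / 46.1201 = 4.4732e-04 mol/cm^3

4.4732e-04 mol/cm^3


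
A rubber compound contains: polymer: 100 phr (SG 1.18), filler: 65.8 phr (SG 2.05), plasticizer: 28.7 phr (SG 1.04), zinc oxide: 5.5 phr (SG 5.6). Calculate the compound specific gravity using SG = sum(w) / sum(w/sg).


Sum of weights = 200.0
Volume contributions:
  polymer: 100/1.18 = 84.7458
  filler: 65.8/2.05 = 32.0976
  plasticizer: 28.7/1.04 = 27.5962
  zinc oxide: 5.5/5.6 = 0.9821
Sum of volumes = 145.4216
SG = 200.0 / 145.4216 = 1.375

SG = 1.375


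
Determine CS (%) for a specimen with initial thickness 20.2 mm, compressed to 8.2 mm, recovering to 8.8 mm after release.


CS = (t0 - recovered) / (t0 - ts) * 100
= (20.2 - 8.8) / (20.2 - 8.2) * 100
= 11.4 / 12.0 * 100
= 95.0%

95.0%


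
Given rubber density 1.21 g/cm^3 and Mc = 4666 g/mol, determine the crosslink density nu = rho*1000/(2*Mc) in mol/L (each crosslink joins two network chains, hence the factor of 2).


nu = rho * 1000 / (2 * Mc)
nu = 1.21 * 1000 / (2 * 4666)
nu = 1210.0 / 9332
nu = 0.1297 mol/L

0.1297 mol/L


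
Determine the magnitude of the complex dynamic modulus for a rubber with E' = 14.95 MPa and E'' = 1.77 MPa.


|E*| = sqrt(E'^2 + E''^2)
= sqrt(14.95^2 + 1.77^2)
= sqrt(223.5025 + 3.1329)
= 15.054 MPa

15.054 MPa


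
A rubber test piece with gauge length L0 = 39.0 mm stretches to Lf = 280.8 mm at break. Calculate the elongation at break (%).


Elongation = (Lf - L0) / L0 * 100
= (280.8 - 39.0) / 39.0 * 100
= 241.8 / 39.0 * 100
= 620.0%

620.0%


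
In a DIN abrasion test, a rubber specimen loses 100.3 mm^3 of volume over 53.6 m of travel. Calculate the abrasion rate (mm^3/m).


Rate = volume_loss / distance
= 100.3 / 53.6
= 1.871 mm^3/m

1.871 mm^3/m


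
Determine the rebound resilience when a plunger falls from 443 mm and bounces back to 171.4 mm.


Resilience = h_rebound / h_drop * 100
= 171.4 / 443 * 100
= 38.7%

38.7%


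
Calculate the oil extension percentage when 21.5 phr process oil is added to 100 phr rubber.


Oil % = oil / (100 + oil) * 100
= 21.5 / (100 + 21.5) * 100
= 21.5 / 121.5 * 100
= 17.7%

17.7%


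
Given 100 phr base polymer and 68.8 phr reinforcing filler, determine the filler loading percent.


Filler % = filler / (rubber + filler) * 100
= 68.8 / (100 + 68.8) * 100
= 68.8 / 168.8 * 100
= 40.76%

40.76%


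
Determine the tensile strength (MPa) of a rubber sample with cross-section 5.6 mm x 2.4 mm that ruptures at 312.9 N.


Area = width * thickness = 5.6 * 2.4 = 13.44 mm^2
TS = force / area = 312.9 / 13.44 = 23.28 MPa

23.28 MPa


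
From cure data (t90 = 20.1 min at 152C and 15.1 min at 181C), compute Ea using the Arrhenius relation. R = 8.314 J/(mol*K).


T1 = 425.15 K, T2 = 454.15 K
1/T1 - 1/T2 = 1.5020e-04
ln(t1/t2) = ln(20.1/15.1) = 0.2860
Ea = 8.314 * 0.2860 / 1.5020e-04 = 15832.7964 J/mol
Ea = 15.83 kJ/mol

15.83 kJ/mol


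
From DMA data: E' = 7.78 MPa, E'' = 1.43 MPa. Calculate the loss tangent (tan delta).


tan delta = E'' / E'
= 1.43 / 7.78
= 0.1838

tan delta = 0.1838


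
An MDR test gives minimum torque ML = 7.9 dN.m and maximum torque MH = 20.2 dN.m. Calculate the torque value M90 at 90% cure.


M90 = ML + 0.9 * (MH - ML)
M90 = 7.9 + 0.9 * (20.2 - 7.9)
M90 = 7.9 + 0.9 * 12.3
M90 = 18.97 dN.m

18.97 dN.m


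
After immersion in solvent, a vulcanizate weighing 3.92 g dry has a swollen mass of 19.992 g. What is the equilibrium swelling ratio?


Q = W_swollen / W_dry
Q = 19.992 / 3.92
Q = 5.1

Q = 5.1


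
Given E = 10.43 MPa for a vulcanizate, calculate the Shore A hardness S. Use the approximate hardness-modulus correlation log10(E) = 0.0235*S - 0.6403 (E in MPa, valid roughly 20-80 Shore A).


log10(E) = 0.0235*S - 0.6403  =>  S = (log10(E) + 0.6403) / 0.0235
log10(10.43) = 1.018284
S = (1.018284 + 0.6403) / 0.0235 = 1.658584 / 0.0235
S = 70.6

Shore A = 70.6


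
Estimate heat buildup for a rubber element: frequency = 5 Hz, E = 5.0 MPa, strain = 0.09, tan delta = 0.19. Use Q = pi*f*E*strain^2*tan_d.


Q = pi * f * E * strain^2 * tan_d
= pi * 5 * 5.0 * 0.09^2 * 0.19
= pi * 5 * 5.0 * 0.0081 * 0.19
= 0.1209

Q = 0.1209


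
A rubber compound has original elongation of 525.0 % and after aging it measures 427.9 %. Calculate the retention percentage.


Retention = aged / original * 100
= 427.9 / 525.0 * 100
= 81.5%

81.5%
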